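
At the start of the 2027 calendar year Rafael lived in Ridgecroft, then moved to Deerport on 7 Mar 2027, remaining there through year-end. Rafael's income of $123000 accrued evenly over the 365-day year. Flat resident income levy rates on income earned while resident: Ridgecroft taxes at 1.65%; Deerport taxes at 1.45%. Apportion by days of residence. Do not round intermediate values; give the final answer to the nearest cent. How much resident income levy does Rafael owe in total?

$1827.31

Ridgecroft, 1 Jan – 6 Mar 2027: 65 days → $123000 × 1.65% × 65/365 = $361.4178
Deerport, 7 Mar – 31 Dec 2027: 300 days → $123000 × 1.45% × 300/365 = $1465.8904
Total = $1827.3082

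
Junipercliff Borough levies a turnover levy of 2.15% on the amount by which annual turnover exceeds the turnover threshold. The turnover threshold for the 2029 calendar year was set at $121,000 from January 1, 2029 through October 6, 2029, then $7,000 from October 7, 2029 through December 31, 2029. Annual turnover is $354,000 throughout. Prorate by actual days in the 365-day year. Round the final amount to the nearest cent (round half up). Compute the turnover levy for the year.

$5,587.00

January 1 – October 6, 2029: 279 days, exemption $121,000 → ($354,000 − $121,000) × 2.15% × 279/365 = $3,829.1795
October 7 – December 31, 2029: 86 days, exemption $7,000 → ($354,000 − $7,000) × 2.15% × 86/365 = $1,757.8164
Total = $5,586.9959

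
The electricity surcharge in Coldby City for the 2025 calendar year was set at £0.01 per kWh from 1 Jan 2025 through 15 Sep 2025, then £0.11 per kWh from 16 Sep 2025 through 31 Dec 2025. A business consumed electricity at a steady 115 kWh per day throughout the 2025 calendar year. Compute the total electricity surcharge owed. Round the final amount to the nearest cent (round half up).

£1,650.25

1 Jan – 15 Sep 2025: 258 days × 115 kWh/day = 29,670 kWh at £0.01/kWh → £296.70
16 Sep – 31 Dec 2025: 107 days × 115 kWh/day = 12,305 kWh at £0.11/kWh → £1,353.55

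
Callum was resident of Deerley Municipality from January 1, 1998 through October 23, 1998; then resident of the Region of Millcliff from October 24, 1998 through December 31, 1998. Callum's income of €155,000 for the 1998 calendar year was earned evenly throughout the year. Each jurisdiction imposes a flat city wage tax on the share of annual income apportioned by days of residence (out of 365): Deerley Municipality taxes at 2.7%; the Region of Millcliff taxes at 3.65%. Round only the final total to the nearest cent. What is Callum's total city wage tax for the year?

Deerley Municipality, January 1 – October 23, 1998: 296 days → €155,000 × 2.7% × 296/365 = €3,393.8630
The Region of Millcliff, October 24 – December 31, 1998: 69 days → €155,000 × 3.65% × 69/365 = €1,069.5000
Total = €4,463.3630

€4,463.36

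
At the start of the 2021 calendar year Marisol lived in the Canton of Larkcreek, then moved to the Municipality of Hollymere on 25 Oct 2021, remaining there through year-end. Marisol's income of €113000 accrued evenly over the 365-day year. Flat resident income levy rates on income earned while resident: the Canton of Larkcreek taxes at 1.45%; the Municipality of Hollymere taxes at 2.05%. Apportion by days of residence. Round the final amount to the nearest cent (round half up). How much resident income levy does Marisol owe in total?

The Canton of Larkcreek, 1 Jan – 24 Oct 2021: 297 days → €113000 × 1.45% × 297/365 = €1333.2452
The Municipality of Hollymere, 25 Oct – 31 Dec 2021: 68 days → €113000 × 2.05% × 68/365 = €431.5671
Total = €1764.8123

€1764.81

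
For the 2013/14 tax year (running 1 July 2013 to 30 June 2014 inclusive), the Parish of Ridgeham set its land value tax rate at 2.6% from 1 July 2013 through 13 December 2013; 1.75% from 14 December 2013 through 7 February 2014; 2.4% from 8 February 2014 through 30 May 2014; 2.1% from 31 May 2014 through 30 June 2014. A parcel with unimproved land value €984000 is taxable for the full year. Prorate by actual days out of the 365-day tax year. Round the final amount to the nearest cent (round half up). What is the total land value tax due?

€23279.01

1 July – 13 December 2013: 166 days at 2.6% → €984000 × 2.6% × 166/365 = €11635.4630
14 December 2013 – 7 February 2014: 56 days at 1.75% → €984000 × 1.75% × 56/365 = €2641.9726
8 February – 30 May 2014: 112 days at 2.4% → €984000 × 2.4% × 112/365 = €7246.5534
31 May – 30 June 2014: 31 days at 2.1% → €984000 × 2.1% × 31/365 = €1755.0247
Total = €23279.0137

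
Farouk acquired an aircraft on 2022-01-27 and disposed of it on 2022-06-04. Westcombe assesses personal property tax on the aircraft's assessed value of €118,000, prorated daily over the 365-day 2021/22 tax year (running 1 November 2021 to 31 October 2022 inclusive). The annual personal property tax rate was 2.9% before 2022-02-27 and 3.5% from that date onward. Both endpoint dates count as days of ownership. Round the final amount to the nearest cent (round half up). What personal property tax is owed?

2022-01-27 to 2022-02-26: 31 days at 2.9% → €118,000 × 2.9% × 31/365 = €290.6356
2022-02-27 to 2022-06-04: 98 days at 3.5% → €118,000 × 3.5% × 98/365 = €1,108.8767
Total = €1,399.5123

€1,399.51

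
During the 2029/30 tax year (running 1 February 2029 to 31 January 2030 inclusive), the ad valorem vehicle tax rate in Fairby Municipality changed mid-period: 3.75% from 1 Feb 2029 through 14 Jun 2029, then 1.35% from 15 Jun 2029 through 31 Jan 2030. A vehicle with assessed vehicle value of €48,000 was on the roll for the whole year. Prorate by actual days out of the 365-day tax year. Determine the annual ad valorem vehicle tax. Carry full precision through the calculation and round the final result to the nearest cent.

€1,070.93

1 Feb – 14 Jun 2029: 134 days at 3.75% → €48,000 × 3.75% × 134/365 = €660.8219
15 Jun 2029 – 31 Jan 2030: 231 days at 1.35% → €48,000 × 1.35% × 231/365 = €410.1041
Total = €1,070.9260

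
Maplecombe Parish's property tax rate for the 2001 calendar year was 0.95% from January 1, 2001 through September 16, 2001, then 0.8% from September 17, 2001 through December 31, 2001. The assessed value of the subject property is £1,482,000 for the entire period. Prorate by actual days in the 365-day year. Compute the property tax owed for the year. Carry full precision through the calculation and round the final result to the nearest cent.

January 1 – September 16, 2001: 259 days at 0.95% → £1,482,000 × 0.95% × 259/365 = £9,990.3041
September 17 – December 31, 2001: 106 days at 0.8% → £1,482,000 × 0.8% × 106/365 = £3,443.1123
Total = £13,433.4164

£13,433.42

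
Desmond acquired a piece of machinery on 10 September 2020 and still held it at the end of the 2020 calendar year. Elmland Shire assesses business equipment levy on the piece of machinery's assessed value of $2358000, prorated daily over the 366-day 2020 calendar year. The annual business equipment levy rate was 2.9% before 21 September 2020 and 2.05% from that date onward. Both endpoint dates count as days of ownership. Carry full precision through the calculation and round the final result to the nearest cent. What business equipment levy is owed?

$15526.72

10 September – 20 September 2020: 11 days at 2.9% → $2358000 × 2.9% × 11/366 = $2055.1967
21 September – 31 December 2020: 102 days at 2.05% → $2358000 × 2.05% × 102/366 = $13471.5246
Total = $15526.7213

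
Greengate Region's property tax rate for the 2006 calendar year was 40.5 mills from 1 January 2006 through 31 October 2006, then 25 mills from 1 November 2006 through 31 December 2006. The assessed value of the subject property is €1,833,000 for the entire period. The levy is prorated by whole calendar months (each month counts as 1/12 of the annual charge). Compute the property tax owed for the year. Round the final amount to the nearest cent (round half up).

1 January – 31 October 2006: 10 months at 40.5 mills → €1,833,000 × 4.05% × 10/12 = €61,863.7500
1 November – 31 December 2006: 2 months at 25 mills → €1,833,000 × 2.5% × 2/12 = €7,637.5000
Total = €69,501.2500

€69,501.25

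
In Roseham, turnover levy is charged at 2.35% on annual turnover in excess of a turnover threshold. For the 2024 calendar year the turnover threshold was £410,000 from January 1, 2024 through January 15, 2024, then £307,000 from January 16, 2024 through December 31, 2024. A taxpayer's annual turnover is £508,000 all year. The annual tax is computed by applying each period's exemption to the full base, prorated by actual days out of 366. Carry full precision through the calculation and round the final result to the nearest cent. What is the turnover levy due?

January 1 – January 15, 2024: 15 days, exemption £410,000 → (£508,000 − £410,000) × 2.35% × 15/366 = £94.3852
January 16 – December 31, 2024: 351 days, exemption £307,000 → (£508,000 − £307,000) × 2.35% × 351/366 = £4,529.9139
Total = £4,624.2992

£4,624.30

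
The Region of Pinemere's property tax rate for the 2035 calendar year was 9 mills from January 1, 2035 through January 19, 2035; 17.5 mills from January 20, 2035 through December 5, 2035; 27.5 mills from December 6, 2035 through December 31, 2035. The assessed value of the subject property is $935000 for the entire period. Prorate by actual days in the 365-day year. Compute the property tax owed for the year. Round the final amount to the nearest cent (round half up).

$16614.82

January 1 – January 19, 2035: 19 days at 9 mills → $935000 × 0.9% × 19/365 = $438.0411
January 20 – December 5, 2035: 320 days at 17.5 mills → $935000 × 1.75% × 320/365 = $14345.2055
December 6 – December 31, 2035: 26 days at 27.5 mills → $935000 × 2.75% × 26/365 = $1831.5753
Total = $16614.8219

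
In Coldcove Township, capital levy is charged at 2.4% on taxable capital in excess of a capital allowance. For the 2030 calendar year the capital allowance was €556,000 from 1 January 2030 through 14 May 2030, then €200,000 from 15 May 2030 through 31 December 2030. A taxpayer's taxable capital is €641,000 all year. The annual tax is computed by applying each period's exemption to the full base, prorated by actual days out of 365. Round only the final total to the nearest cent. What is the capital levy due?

1 January – 14 May 2030: 134 days, exemption €556,000 → (€641,000 − €556,000) × 2.4% × 134/365 = €748.9315
15 May – 31 December 2030: 231 days, exemption €200,000 → (€641,000 − €200,000) × 2.4% × 231/365 = €6,698.3671
Total = €7,447.2986

€7,447.30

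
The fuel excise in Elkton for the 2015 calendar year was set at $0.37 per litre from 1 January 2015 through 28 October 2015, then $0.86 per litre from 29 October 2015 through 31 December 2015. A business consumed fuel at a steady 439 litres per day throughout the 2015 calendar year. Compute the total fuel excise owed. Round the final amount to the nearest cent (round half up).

$73,053.99

1 January – 28 October 2015: 301 days × 439 litres/day = 132,139 litres at $0.37/litre → $48,891.43
29 October – 31 December 2015: 64 days × 439 litres/day = 28,096 litres at $0.86/litre → $24,162.56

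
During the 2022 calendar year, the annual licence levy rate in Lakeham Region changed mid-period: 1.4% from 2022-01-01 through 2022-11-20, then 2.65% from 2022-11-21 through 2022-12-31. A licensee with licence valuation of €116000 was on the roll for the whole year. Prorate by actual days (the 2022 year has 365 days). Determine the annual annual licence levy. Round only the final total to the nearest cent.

2022-01-01 to 2022-11-20: 324 days at 1.4% → €116000 × 1.4% × 324/365 = €1441.5781
2022-11-21 to 2022-12-31: 41 days at 2.65% → €116000 × 2.65% × 41/365 = €345.2986
Total = €1786.8767

€1786.88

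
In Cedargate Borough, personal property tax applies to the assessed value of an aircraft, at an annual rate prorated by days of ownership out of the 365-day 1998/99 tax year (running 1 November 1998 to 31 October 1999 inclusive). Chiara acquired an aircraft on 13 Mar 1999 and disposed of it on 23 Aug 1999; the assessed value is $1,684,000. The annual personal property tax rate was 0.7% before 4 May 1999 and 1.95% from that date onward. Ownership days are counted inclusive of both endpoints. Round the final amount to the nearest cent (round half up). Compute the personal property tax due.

$11,755.70

13 Mar – 3 May 1999: 52 days at 0.7% → $1,684,000 × 0.7% × 52/365 = $1,679.3863
4 May – 23 Aug 1999: 112 days at 1.95% → $1,684,000 × 1.95% × 112/365 = $10,076.3178
Total = $11,755.7041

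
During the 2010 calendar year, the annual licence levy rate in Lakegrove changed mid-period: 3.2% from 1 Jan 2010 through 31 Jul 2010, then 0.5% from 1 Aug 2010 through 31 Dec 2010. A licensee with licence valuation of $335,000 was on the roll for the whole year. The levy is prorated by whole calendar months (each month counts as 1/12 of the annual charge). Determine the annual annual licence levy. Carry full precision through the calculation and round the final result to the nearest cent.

$6,951.25

1 Jan – 31 Jul 2010: 7 months at 3.2% → $335,000 × 3.2% × 7/12 = $6,253.3333
1 Aug – 31 Dec 2010: 5 months at 0.5% → $335,000 × 0.5% × 5/12 = $697.9167
Total = $6,951.2500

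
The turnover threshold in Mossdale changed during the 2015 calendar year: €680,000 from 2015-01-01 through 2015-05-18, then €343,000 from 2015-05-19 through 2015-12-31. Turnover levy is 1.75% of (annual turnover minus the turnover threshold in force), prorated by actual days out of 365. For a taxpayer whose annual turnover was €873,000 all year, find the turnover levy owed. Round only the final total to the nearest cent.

2015-01-01 to 2015-05-18: 138 days, exemption €680,000 → (€873,000 − €680,000) × 1.75% × 138/365 = €1,276.9726
2015-05-19 to 2015-12-31: 227 days, exemption €343,000 → (€873,000 − €343,000) × 1.75% × 227/365 = €5,768.2877
Total = €7,045.2603

€7,045.26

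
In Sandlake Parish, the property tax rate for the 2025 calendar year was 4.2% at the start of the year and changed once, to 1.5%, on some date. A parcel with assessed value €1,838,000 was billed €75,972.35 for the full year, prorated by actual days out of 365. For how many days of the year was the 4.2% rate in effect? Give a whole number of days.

356 days

Let d = days at the first rate; then 365 − d days at the second rate.
€1,838,000 × [4.2%·d + 1.5%·(365−d)] / 365 = €75,972.35
Solving gives d = 356, so the new rate took effect on December 23, 2025.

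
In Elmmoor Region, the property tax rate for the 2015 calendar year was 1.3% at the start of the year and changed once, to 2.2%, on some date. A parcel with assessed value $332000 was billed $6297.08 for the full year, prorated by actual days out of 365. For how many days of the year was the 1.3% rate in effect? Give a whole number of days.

Let d = days at the first rate; then 365 − d days at the second rate.
$332000 × [1.3%·d + 2.2%·(365−d)] / 365 = $6297.08
Solving gives d = 123, so the new rate took effect on May 4, 2015.

123 days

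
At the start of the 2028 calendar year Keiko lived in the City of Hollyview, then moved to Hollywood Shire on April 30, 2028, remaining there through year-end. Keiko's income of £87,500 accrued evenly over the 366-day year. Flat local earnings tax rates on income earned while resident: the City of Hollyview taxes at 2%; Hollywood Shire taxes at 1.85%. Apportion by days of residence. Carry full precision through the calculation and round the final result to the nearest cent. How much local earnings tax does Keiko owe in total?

The City of Hollyview, January 1 – April 29, 2028: 120 days → £87,500 × 2% × 120/366 = £573.7705
Hollywood Shire, April 30 – December 31, 2028: 246 days → £87,500 × 1.85% × 246/366 = £1,088.0123
Total = £1,661.7828

£1,661.78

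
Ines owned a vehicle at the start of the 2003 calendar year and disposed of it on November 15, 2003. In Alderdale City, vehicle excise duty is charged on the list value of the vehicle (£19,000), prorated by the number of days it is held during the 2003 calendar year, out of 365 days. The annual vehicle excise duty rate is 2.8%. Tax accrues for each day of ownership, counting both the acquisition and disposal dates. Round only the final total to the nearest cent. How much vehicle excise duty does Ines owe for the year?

£464.95

Days held (January 1 – November 15, 2003): 319 out of 365
Tax = £19,000 × 2.8% × 319/365 = £464.9534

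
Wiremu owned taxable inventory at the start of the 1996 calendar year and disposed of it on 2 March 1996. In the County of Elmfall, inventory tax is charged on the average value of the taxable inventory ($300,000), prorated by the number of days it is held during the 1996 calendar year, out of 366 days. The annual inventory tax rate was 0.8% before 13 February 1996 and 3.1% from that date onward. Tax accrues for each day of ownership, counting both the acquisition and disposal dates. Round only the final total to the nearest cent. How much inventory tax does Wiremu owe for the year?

$764.75

1 January – 12 February 1996: 43 days at 0.8% → $300,000 × 0.8% × 43/366 = $281.9672
13 February – 2 March 1996: 19 days at 3.1% → $300,000 × 3.1% × 19/366 = $482.7869
Total = $764.7541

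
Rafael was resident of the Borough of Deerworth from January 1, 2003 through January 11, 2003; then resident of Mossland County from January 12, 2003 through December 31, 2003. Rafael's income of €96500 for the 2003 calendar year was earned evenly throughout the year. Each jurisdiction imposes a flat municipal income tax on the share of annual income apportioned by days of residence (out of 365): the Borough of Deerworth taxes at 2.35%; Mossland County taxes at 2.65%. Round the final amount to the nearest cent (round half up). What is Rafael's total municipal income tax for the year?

The Borough of Deerworth, January 1 – January 11, 2003: 11 days → €96500 × 2.35% × 11/365 = €68.3432
Mossland County, January 12 – December 31, 2003: 354 days → €96500 × 2.65% × 354/365 = €2480.1822
Total = €2548.5253

€2548.53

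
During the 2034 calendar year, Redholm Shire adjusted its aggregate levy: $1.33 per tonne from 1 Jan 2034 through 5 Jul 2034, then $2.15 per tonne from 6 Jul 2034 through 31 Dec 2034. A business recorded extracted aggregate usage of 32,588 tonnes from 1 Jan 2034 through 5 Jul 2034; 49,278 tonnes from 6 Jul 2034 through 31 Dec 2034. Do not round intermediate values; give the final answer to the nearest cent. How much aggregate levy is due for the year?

$149,289.74

1 Jan – 5 Jul 2034: 32,588 tonnes at $1.33/tonne → $43,342.04
6 Jul – 31 Dec 2034: 49,278 tonnes at $2.15/tonne → $105,947.70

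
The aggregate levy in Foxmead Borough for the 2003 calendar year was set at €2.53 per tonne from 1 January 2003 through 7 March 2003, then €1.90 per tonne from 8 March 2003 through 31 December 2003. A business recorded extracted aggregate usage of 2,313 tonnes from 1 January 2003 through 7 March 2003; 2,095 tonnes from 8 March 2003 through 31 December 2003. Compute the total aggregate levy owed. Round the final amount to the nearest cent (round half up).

1 January – 7 March 2003: 2,313 tonnes at €2.53/tonne → €5,851.89
8 March – 31 December 2003: 2,095 tonnes at €1.90/tonne → €3,980.50

€9,832.39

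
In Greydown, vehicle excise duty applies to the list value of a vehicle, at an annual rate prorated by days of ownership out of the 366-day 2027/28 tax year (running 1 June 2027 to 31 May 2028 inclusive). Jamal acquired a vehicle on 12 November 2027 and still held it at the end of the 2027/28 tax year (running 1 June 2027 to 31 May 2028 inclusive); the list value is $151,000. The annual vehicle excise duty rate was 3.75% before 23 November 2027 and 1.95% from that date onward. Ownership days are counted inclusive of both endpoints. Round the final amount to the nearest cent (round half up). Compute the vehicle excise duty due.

12 November – 22 November 2027: 11 days at 3.75% → $151,000 × 3.75% × 11/366 = $170.1844
23 November 2027 – 31 May 2028: 191 days at 1.95% → $151,000 × 1.95% × 191/366 = $1,536.6107
Total = $1,706.7951

$1,706.80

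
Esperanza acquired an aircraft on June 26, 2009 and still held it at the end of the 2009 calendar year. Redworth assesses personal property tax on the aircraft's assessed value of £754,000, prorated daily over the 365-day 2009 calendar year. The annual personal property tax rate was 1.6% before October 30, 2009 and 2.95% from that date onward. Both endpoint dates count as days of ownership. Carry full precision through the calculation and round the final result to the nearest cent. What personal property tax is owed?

June 26 – October 29, 2009: 126 days at 1.6% → £754,000 × 1.6% × 126/365 = £4,164.5589
October 30 – December 31, 2009: 63 days at 2.95% → £754,000 × 2.95% × 63/365 = £3,839.2027
Total = £8,003.7616

£8,003.76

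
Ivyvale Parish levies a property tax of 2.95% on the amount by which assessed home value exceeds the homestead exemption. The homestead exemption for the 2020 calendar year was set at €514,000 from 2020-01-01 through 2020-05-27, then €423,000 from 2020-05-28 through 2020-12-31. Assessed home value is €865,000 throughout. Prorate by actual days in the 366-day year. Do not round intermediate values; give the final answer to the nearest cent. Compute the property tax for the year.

€11,953.46

2020-01-01 to 2020-05-27: 148 days, exemption €514,000 → (€865,000 − €514,000) × 2.95% × 148/366 = €4,187.0656
2020-05-28 to 2020-12-31: 218 days, exemption €423,000 → (€865,000 − €423,000) × 2.95% × 218/366 = €7,766.3989
Total = €11,953.4645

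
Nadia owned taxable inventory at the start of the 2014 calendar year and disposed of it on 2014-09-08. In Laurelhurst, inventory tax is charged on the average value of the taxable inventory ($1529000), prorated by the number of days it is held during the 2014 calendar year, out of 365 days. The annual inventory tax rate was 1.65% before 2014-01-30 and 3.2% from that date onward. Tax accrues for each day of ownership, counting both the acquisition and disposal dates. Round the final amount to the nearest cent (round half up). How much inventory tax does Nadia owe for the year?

2014-01-01 to 2014-01-29: 29 days at 1.65% → $1529000 × 1.65% × 29/365 = $2004.4562
2014-01-30 to 2014-09-08: 222 days at 3.2% → $1529000 × 3.2% × 222/365 = $29758.9479
Total = $31763.4041

$31763.40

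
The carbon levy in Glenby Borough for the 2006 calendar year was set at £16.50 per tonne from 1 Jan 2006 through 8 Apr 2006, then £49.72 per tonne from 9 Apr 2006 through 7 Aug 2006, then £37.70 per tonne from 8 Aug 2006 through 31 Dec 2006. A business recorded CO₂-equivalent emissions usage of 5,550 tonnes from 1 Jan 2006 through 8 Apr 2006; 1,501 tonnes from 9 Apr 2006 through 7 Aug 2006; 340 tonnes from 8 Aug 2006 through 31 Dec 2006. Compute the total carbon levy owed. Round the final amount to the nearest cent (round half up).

£179022.72

1 Jan – 8 Apr 2006: 5,550 tonnes at £16.50/tonne → £91575.00
9 Apr – 7 Aug 2006: 1,501 tonnes at £49.72/tonne → £74629.72
8 Aug – 31 Dec 2006: 340 tonnes at £37.70/tonne → £12818.00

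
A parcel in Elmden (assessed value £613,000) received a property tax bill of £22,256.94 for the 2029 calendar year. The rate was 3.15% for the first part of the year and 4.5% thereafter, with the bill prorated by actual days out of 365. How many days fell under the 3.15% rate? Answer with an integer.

235 days

Let d = days at the first rate; then 365 − d days at the second rate.
£613,000 × [3.15%·d + 4.5%·(365−d)] / 365 = £22,256.94
Solving gives d = 235, so the new rate took effect on August 24, 2029.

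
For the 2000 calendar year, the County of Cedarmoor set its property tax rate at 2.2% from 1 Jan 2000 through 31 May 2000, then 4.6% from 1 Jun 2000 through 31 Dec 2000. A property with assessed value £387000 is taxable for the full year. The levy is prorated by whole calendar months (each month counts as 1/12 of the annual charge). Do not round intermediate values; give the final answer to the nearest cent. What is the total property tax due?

1 Jan – 31 May 2000: 5 months at 2.2% → £387000 × 2.2% × 5/12 = £3547.5000
1 Jun – 31 Dec 2000: 7 months at 4.6% → £387000 × 4.6% × 7/12 = £10384.5000
Total = £13932.0000

£13932.00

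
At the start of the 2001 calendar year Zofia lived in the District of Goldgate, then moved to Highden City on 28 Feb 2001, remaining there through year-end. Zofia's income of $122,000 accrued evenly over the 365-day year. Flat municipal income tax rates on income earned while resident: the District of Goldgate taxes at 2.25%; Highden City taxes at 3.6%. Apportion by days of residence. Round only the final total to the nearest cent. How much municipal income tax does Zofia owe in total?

The District of Goldgate, 1 Jan – 27 Feb 2001: 58 days → $122,000 × 2.25% × 58/365 = $436.1918
Highden City, 28 Feb – 31 Dec 2001: 307 days → $122,000 × 3.6% × 307/365 = $3,694.0932
Total = $4,130.2849

$4,130.28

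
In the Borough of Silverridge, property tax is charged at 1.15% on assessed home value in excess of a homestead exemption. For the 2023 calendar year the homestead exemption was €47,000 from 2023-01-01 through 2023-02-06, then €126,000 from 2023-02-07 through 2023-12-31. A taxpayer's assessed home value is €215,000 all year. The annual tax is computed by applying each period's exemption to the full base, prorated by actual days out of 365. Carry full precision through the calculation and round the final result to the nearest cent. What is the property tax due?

2023-01-01 to 2023-02-06: 37 days, exemption €47,000 → (€215,000 − €47,000) × 1.15% × 37/365 = €195.8466
2023-02-07 to 2023-12-31: 328 days, exemption €126,000 → (€215,000 − €126,000) × 1.15% × 328/365 = €919.7479
Total = €1,115.5945

€1,115.59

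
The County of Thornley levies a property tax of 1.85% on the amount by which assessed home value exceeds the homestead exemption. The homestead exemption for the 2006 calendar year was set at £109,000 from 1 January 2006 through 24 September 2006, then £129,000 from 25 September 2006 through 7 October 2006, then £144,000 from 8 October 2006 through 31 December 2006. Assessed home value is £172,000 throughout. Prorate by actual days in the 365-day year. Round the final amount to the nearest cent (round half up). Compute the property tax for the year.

1 January – 24 September 2006: 267 days, exemption £109,000 → (£172,000 − £109,000) × 1.85% × 267/365 = £852.5712
25 September – 7 October 2006: 13 days, exemption £129,000 → (£172,000 − £129,000) × 1.85% × 13/365 = £28.3329
8 October – 31 December 2006: 85 days, exemption £144,000 → (£172,000 − £144,000) × 1.85% × 85/365 = £120.6301
Total = £1,001.5342

£1,001.53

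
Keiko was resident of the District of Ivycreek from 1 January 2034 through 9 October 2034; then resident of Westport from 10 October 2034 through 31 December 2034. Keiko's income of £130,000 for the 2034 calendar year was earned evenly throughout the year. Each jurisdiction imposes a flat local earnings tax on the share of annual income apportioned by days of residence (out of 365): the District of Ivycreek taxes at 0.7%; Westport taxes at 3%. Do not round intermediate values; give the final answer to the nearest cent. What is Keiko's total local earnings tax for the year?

The District of Ivycreek, 1 January – 9 October 2034: 282 days → £130,000 × 0.7% × 282/365 = £703.0685
Westport, 10 October – 31 December 2034: 83 days → £130,000 × 3% × 83/365 = £886.8493
Total = £1,589.9178

£1,589.92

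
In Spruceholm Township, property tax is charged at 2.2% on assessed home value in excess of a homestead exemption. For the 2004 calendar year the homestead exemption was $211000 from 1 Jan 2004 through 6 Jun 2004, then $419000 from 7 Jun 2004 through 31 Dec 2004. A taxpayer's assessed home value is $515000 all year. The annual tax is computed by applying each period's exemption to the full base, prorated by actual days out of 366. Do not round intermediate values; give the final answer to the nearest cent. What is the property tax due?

$4087.43

1 Jan – 6 Jun 2004: 158 days, exemption $211000 → ($515000 − $211000) × 2.2% × 158/366 = $2887.1694
7 Jun – 31 Dec 2004: 208 days, exemption $419000 → ($515000 − $419000) × 2.2% × 208/366 = $1200.2623
Total = $4087.4317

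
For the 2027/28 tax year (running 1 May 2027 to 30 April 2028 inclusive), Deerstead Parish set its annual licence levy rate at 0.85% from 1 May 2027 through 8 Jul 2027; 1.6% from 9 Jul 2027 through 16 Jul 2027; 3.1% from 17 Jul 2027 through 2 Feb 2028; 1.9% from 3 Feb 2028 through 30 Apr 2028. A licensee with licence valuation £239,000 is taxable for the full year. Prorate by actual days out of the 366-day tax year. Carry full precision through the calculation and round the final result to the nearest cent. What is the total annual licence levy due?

£5,627.27

1 May – 8 Jul 2027: 69 days at 0.85% → £239,000 × 0.85% × 69/366 = £382.9877
9 Jul – 16 Jul 2027: 8 days at 1.6% → £239,000 × 1.6% × 8/366 = £83.5847
17 Jul 2027 – 2 Feb 2028: 201 days at 3.1% → £239,000 × 3.1% × 201/366 = £4,068.8770
3 Feb – 30 Apr 2028: 88 days at 1.9% → £239,000 × 1.9% × 88/366 = £1,091.8251
Total = £5,627.2746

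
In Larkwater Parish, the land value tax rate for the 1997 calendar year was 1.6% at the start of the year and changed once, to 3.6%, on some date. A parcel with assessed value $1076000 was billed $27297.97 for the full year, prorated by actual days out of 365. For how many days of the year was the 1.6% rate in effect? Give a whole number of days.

194 days

Let d = days at the first rate; then 365 − d days at the second rate.
$1076000 × [1.6%·d + 3.6%·(365−d)] / 365 = $27297.97
Solving gives d = 194, so the new rate took effect on July 14, 1997.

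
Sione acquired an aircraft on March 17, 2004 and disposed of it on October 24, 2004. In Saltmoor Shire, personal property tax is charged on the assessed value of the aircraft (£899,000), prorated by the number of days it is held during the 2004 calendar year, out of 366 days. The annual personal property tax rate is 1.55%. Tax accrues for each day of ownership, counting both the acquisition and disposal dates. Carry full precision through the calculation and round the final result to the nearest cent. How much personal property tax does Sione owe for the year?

Days held (March 17 – October 24, 2004): 222 out of 366
Tax = £899,000 × 1.55% × 222/366 = £8,452.0738

£8,452.07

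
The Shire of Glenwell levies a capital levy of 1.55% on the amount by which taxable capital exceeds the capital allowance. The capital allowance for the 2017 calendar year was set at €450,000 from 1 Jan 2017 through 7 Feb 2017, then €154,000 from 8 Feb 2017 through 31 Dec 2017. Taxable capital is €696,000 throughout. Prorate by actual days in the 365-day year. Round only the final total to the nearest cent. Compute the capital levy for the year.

1 Jan – 7 Feb 2017: 38 days, exemption €450,000 → (€696,000 − €450,000) × 1.55% × 38/365 = €396.9699
8 Feb – 31 Dec 2017: 327 days, exemption €154,000 → (€696,000 − €154,000) × 1.55% × 327/365 = €7,526.3753
Total = €7,923.3452

€7,923.35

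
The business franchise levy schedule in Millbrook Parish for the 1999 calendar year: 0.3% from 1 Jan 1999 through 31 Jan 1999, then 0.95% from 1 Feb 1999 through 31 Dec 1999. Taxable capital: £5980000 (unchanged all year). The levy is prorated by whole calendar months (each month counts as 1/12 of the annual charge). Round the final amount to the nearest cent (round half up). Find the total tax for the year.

1 Jan – 31 Jan 1999: 1 month at 0.3% → £5980000 × 0.3% × 1/12 = £1495.0000
1 Feb – 31 Dec 1999: 11 months at 0.95% → £5980000 × 0.95% × 11/12 = £52075.8333
Total = £53570.8333

£53570.83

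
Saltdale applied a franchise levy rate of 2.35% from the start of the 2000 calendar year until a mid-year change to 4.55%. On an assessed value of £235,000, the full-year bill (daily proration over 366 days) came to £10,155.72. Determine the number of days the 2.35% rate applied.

38 days

Let d = days at the first rate; then 366 − d days at the second rate.
£235,000 × [2.35%·d + 4.55%·(366−d)] / 366 = £10,155.72
Solving gives d = 38, so the new rate took effect on 8 Feb 2000.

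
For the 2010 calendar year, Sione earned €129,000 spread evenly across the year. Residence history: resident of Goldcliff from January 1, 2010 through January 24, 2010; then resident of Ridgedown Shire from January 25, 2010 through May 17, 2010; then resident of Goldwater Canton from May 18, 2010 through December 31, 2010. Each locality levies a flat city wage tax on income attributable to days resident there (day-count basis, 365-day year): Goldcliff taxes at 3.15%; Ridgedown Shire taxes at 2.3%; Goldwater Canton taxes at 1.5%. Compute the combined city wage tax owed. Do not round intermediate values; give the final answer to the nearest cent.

Goldcliff, January 1 – January 24, 2010: 24 days → €129,000 × 3.15% × 24/365 = €267.1890
Ridgedown Shire, January 25 – May 17, 2010: 113 days → €129,000 × 2.3% × 113/365 = €918.5507
Goldwater Canton, May 18 – December 31, 2010: 228 days → €129,000 × 1.5% × 228/365 = €1,208.7123
Total = €2,394.4521

€2,394.45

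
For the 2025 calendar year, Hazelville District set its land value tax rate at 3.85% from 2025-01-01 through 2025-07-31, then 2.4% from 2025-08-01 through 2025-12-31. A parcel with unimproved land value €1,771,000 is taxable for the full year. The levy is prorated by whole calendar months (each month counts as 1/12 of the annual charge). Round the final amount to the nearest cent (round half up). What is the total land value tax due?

2025-01-01 to 2025-07-31: 7 months at 3.85% → €1,771,000 × 3.85% × 7/12 = €39,773.7083
2025-08-01 to 2025-12-31: 5 months at 2.4% → €1,771,000 × 2.4% × 5/12 = €17,710.0000
Total = €57,483.7083

€57,483.71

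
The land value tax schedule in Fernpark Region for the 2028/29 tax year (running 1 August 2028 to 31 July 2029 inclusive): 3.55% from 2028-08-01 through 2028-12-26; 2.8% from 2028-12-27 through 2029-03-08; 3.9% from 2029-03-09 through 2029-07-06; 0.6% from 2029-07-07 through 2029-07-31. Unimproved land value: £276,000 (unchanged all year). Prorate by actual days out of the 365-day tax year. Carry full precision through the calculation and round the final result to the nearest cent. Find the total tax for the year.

2028-08-01 to 2028-12-26: 148 days at 3.55% → £276,000 × 3.55% × 148/365 = £3,972.8877
2028-12-27 to 2029-03-08: 72 days at 2.8% → £276,000 × 2.8% × 72/365 = £1,524.4274
2029-03-09 to 2029-07-06: 120 days at 3.9% → £276,000 × 3.9% × 120/365 = £3,538.8493
2029-07-07 to 2029-07-31: 25 days at 0.6% → £276,000 × 0.6% × 25/365 = £113.4247
Total = £9,149.5890

£9,149.59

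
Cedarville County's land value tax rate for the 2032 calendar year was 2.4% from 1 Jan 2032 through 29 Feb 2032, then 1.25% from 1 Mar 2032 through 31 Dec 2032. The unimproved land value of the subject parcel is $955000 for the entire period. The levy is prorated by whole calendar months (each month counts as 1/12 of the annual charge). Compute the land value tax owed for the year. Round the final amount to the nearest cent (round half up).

1 Jan – 29 Feb 2032: 2 months at 2.4% → $955000 × 2.4% × 2/12 = $3820.0000
1 Mar – 31 Dec 2032: 10 months at 1.25% → $955000 × 1.25% × 10/12 = $9947.9167
Total = $13767.9167

$13767.92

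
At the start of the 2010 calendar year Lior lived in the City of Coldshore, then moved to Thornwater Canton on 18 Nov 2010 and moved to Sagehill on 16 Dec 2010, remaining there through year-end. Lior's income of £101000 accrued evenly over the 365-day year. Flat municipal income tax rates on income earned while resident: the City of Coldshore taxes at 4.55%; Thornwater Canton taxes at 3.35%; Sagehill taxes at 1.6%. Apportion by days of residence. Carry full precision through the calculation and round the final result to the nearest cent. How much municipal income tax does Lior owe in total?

The City of Coldshore, 1 Jan – 17 Nov 2010: 321 days → £101000 × 4.55% × 321/365 = £4041.5219
Thornwater Canton, 18 Nov – 15 Dec 2010: 28 days → £101000 × 3.35% × 28/365 = £259.5562
Sagehill, 16 Dec – 31 Dec 2010: 16 days → £101000 × 1.6% × 16/365 = £70.8384
Total = £4371.9164

£4371.92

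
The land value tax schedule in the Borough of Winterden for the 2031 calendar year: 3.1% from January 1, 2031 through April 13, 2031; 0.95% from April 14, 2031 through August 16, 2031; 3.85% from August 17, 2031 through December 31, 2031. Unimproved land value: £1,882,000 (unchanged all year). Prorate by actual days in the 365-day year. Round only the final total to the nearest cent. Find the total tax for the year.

£49,782.77

January 1 – April 13, 2031: 103 days at 3.1% → £1,882,000 × 3.1% × 103/365 = £16,463.6329
April 14 – August 16, 2031: 125 days at 0.95% → £1,882,000 × 0.95% × 125/365 = £6,122.9452
August 17 – December 31, 2031: 137 days at 3.85% → £1,882,000 × 3.85% × 137/365 = £27,196.1890
Total = £49,782.7671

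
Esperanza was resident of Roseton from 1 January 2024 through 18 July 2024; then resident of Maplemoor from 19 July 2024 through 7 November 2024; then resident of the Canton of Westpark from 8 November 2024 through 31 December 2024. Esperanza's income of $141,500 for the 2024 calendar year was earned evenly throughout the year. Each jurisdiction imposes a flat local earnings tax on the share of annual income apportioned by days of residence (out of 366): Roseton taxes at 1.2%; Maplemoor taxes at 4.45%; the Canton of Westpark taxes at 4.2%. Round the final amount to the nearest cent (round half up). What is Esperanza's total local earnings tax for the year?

$3,731.58

Roseton, 1 January – 18 July 2024: 200 days → $141,500 × 1.2% × 200/366 = $927.8689
Maplemoor, 19 July – 7 November 2024: 112 days → $141,500 × 4.45% × 112/366 = $1,926.8743
The Canton of Westpark, 8 November – 31 December 2024: 54 days → $141,500 × 4.2% × 54/366 = $876.8361
Total = $3,731.5792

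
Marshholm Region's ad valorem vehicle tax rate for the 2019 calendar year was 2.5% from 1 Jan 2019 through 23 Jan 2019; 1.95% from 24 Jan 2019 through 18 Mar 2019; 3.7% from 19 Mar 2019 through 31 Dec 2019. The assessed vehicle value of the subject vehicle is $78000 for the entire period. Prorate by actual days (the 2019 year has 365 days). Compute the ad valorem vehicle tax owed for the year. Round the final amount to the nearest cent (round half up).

1 Jan – 23 Jan 2019: 23 days at 2.5% → $78000 × 2.5% × 23/365 = $122.8767
24 Jan – 18 Mar 2019: 54 days at 1.95% → $78000 × 1.95% × 54/365 = $225.0247
19 Mar – 31 Dec 2019: 288 days at 3.7% → $78000 × 3.7% × 288/365 = $2277.1726
Total = $2625.0740

$2625.07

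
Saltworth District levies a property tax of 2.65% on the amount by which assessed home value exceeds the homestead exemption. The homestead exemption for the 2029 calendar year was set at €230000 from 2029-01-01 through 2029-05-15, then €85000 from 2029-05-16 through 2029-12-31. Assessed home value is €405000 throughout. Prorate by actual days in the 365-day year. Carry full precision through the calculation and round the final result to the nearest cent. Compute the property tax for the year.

2029-01-01 to 2029-05-15: 135 days, exemption €230000 → (€405000 − €230000) × 2.65% × 135/365 = €1715.2397
2029-05-16 to 2029-12-31: 230 days, exemption €85000 → (€405000 − €85000) × 2.65% × 230/365 = €5343.5616
Total = €7058.8014

€7058.80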